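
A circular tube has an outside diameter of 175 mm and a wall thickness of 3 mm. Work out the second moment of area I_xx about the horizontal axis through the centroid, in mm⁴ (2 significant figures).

I_xx ≈ 6.0 × 10⁶ mm⁴

Break the section into simple shapes (no overlaps), measuring from the bottom-left corner of the bounding box.
Outer circle: ⌀175, A = 24 053 mm², y = 87.5 mm, Ī = 46 038 598 mm⁴.
Bore (subtracted): ⌀169, A = 22 432 mm², y = 87.5 mm, Ī = 40 042 088 mm⁴.
By symmetry the centroid is at mid-height, ȳ = 87.5 mm.
All pieces are centred on the horizontal axis through the centroid, so I = ΣĪ (holes subtracted) = 5 996 510 mm⁴.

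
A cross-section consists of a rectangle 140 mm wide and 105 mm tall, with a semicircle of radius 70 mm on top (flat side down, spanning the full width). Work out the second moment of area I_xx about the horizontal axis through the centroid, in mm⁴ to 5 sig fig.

I_xx ≈ 5.0282 × 10⁷ mm⁴

Decompose the section into non-overlapping parts with the origin at the bottom-left of its bounding rectangle.
Rectangular body: 140 × 105, A = 14 700 mm², y = 52.5 mm, Ī = 13 505 625 mm⁴.
Semicircular cap: semicircle r = 70, A = 7696.902 mm², y = 134.7089 mm, Ī = 2 635 265 mm⁴.
Centroid: ȳ = ΣA·y / ΣA = 80.75185 mm.
Transfer each piece to the horizontal axis through the centroid using Ī + A·d² with d = y − 80.75185:
  rectangular body: d = -28.25185 mm → contributes +25 238 684 mm⁴
  semicircular cap: d = 53.95707 mm → contributes +25 043 757 mm⁴
Total I = 50 282 441 mm⁴.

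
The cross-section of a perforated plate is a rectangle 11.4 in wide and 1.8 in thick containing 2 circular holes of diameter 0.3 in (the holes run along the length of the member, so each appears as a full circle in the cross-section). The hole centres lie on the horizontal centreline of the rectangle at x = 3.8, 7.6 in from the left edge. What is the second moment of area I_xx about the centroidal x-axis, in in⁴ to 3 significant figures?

Break the section into simple shapes (no overlaps), measuring from the bottom-left corner of the bounding box.
Plate: 11.4 × 1.8, A = 20.52 in², y = 0.9 in, Ī = 5.5404 in⁴.
Hole 1 (subtracted): ⌀0.3, A = 0.070686 in², y = 0.9 in, Ī = 0.00039761 in⁴.
Hole 2 (subtracted): ⌀0.3, A = 0.070686 in², y = 0.9 in, Ī = 0.00039761 in⁴.
By symmetry the centroid is at mid-height, ȳ = 0.9 in.
All pieces are centred on the centroidal x-axis, so I = ΣĪ (holes subtracted) = 5.5396 in⁴.

I_xx ≈ 5.54 in⁴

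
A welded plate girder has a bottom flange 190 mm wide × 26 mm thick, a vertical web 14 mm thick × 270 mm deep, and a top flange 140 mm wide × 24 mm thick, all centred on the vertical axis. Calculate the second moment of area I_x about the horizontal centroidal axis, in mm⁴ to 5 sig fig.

I_x ≈ 1.9956 × 10⁸ mm⁴

Break the section into simple shapes (no overlaps), measuring from the bottom-left corner of the bounding box.
Bottom plate: 190 × 26, A = 4 940 mm², y = 13 mm, Ī = 278286.7 mm⁴.
Web plate: 14 × 270, A = 3 780 mm², y = 161 mm, Ī = 22 963 500 mm⁴.
Top plate: 140 × 24, A = 3 360 mm², y = 308 mm, Ī = 161 280 mm⁴.
Centroid: ȳ = ΣA·y / ΣA = 141.3642 mm.
Transfer each piece to the horizontal centroidal axis using Ī + A·d² with d = y − 141.3642:
  bottom plate: d = -128.3642 mm → contributes +81 676 533 mm⁴
  web plate: d = 19.63576 mm → contributes +24 420 929 mm⁴
  top plate: d = 166.6358 mm → contributes +93 460 003 mm⁴
Total I = 199 557 464 mm⁴.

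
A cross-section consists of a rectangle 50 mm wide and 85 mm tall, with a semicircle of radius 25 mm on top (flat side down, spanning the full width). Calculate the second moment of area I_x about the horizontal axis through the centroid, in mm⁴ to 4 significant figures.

I_x ≈ 4.851 × 10⁶ mm⁴

Break the section into simple shapes (no overlaps), measuring from the bottom-left corner of the bounding box.
Rectangular body: 50 × 85, A = 4 250 mm², y = 42.5 mm, Ī = 2 558 854 mm⁴.
Semicircular cap: semicircle r = 25, A = 981.748 mm², y = 95.6103 mm, Ī = 42873.8 mm⁴.
Centroid: ȳ = ΣA·y / ΣA = 52.4663 mm.
Transfer each piece to the horizontal axis through the centroid using Ī + A·d² with d = y − 52.4663:
  rectangular body: d = -9.96626 mm → contributes +2 980 991 mm⁴
  semicircular cap: d = 43.1441 mm → contributes +1 870 310 mm⁴
Total I = 4 851 301 mm⁴.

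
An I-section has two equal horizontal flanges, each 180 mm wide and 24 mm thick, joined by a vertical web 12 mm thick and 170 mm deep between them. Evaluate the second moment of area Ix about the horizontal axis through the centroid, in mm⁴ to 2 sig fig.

Split into non-overlapping primitives; take the origin at the lower-left of the bounding box.
Bottom flange: 180 × 24, A = 4 320 mm², y = 12 mm, Ī = 207 360 mm⁴.
Web: 12 × 170, A = 2 040 mm², y = 109 mm, Ī = 4 913 000 mm⁴.
Top flange: 180 × 24, A = 4 320 mm², y = 206 mm, Ī = 207 360 mm⁴.
By symmetry the centroid is at mid-height, ȳ = 109 mm.
Transfer each piece to the horizontal axis through the centroid using Ī + A·d² with d = y − 109:
  bottom flange: d = -97 mm → contributes +40 854 240 mm⁴
  web: d = 0 mm → contributes +4 913 000 mm⁴
  top flange: d = 97 mm → contributes +40 854 240 mm⁴
Total I = 86 621 480 mm⁴.

Ix ≈ 8.7 × 10⁷ mm⁴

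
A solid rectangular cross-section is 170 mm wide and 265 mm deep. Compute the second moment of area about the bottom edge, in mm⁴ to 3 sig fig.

The section: 170 × 265, A = 45 050 mm², y = 132.5 mm, Ī = 263 636 354 mm⁴.
Transfer it to a horizontal axis along the bottom face using Ī + A·d² with d = y − 0:
  the section: d = 132.5 mm → contributes +1 054 545 417 mm⁴
Total I = 1 054 545 417 mm⁴.

I_base ≈ 1.05 × 10⁹ mm⁴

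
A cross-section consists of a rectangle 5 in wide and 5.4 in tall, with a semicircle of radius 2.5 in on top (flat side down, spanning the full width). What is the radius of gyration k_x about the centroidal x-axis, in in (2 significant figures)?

Split into non-overlapping primitives; take the origin at the lower-left of the bounding box.
Rectangular body: 5 × 5.4, A = 27 in², y = 2.7 in, Ī = 65.61 in⁴.
Semicircular cap: semicircle r = 2.5, A = 9.817 in², y = 6.461 in, Ī = 4.287 in⁴.
Centroid: ȳ = ΣA·y / ΣA = 3.703 in.
Transfer each piece to the centroidal x-axis using Ī + A·d² with d = y − 3.703:
  rectangular body: d = -1.003 in → contributes +92.77 in⁴
  semicircular cap: d = 2.758 in → contributes +78.97 in⁴
Total I = 171.7 in⁴.
Radius of gyration: k = √(I/A) = √(171.7 / 36.82) = 2.16 in.

k_x ≈ 2.2 in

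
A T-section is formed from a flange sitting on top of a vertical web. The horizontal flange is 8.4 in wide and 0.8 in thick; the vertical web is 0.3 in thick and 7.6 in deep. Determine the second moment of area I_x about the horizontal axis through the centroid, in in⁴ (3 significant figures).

Decompose the section into non-overlapping parts with the origin at the bottom-left of its bounding rectangle.
Flange: 8.4 × 0.8, A = 6.72 in², y = 8 in, Ī = 0.3584 in⁴.
Web: 0.3 × 7.6, A = 2.28 in², y = 3.8 in, Ī = 10.974 in⁴.
Centroid: ȳ = ΣA·y / ΣA = 6.936 in.
Transfer each piece to the horizontal axis through the centroid using Ī + A·d² with d = y − 6.936:
  flange: d = 1.064 in → contributes +7.9661 in⁴
  web: d = -3.136 in → contributes +33.397 in⁴
Total I = 41.363 in⁴.

I_x ≈ 41.4 in⁴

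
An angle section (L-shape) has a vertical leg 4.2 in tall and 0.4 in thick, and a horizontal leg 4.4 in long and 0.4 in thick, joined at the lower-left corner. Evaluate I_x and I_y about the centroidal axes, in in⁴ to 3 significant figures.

Treat the section as a set of non-overlapping primitives; coordinates are from the bounding-box lower-left.
Vertical leg: 0.4 × 4.2, A = 1.68 in², y = 2.1 in, Ī = 2.4696 in⁴.
Horizontal leg (remainder): 4 × 0.4, A = 1.6 in², y = 0.2 in, Ī = 0.021333 in⁴.
Centroid: ȳ = ΣA·y / ΣA = 1.1732 in.
Transfer each piece to the centroidal x-axis using Ī + A·d² with d = y − 1.1732:
  vertical leg: d = 0.92683 in → contributes +3.9127 in⁴
  horizontal leg (remainder): d = -0.97317 in → contributes +1.5366 in⁴
Total I = 5.4494 in⁴.
For the y-axis: x̄ = 1.2732 in.
Repeating about the centroidal y-axis gives I_y = 6.1222 in⁴.

I_x ≈ 5.45 in⁴, I_y ≈ 6.12 in⁴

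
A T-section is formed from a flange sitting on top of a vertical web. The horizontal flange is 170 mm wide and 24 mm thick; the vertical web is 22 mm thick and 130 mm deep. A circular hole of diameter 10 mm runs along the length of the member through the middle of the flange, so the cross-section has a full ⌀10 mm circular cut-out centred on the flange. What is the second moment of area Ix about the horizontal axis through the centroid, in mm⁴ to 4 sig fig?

Ix ≈ 1.411 × 10⁷ mm⁴

Decompose the section into non-overlapping parts with the origin at the bottom-left of its bounding rectangle.
Flange: 170 × 24, A = 4 080 mm², y = 142 mm, Ī = 195 840 mm⁴.
Web: 22 × 130, A = 2 860 mm², y = 65 mm, Ī = 4 027 833 mm⁴.
Hole (subtracted): ⌀10, A = 78.5398 mm², y = 142 mm, Ī = 490.874 mm⁴.
Centroid: ȳ = ΣA·y / ΣA = 109.905 mm.
Transfer each piece to the horizontal axis through the centroid using Ī + A·d² with d = y − 109.905:
  flange: d = 32.0952 mm → contributes +4 398 658 mm⁴
  web: d = -44.9048 mm → contributes +9 794 852 mm⁴
  hole: d = 32.0952 mm → contributes −81394.9 mm⁴
Total I = 14 112 115 mm⁴.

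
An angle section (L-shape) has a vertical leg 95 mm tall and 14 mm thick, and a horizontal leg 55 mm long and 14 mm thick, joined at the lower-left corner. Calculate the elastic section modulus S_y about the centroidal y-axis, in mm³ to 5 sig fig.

Split into non-overlapping primitives; take the origin at the lower-left of the bounding box.
Vertical leg: 14 × 95, A = 1 330 mm², x = 7 mm, Ī = 21723.33 mm⁴.
Horizontal leg (remainder): 41 × 14, A = 574 mm², x = 34.5 mm, Ī = 80407.83 mm⁴.
Centroid: x̄ = ΣA·x / ΣA = 15.29044 mm.
Transfer each piece to the centroidal y-axis using Ī + A·d² with d = x − 15.29044:
  vertical leg: d = -8.290441 mm → contributes +113136.1 mm⁴
  horizontal leg (remainder): d = 19.20956 mm → contributes +292217.9 mm⁴
Total I = 405354.1 mm⁴.
Extreme fibre distance c = 39.70956 mm; S = I/c = 10207.97 mm³.

S_y ≈ 1.0208 × 10⁴ mm³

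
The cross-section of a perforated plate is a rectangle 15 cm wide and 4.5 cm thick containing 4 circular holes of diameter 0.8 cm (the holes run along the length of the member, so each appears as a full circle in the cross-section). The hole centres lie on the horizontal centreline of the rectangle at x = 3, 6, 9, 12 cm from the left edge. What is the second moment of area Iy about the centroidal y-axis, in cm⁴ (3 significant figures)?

Iy ≈ 1240 cm⁴

Break the section into simple shapes (no overlaps), measuring from the bottom-left corner of the bounding box.
Plate: 15 × 4.5, A = 67.5 cm², x = 7.5 cm, Ī = 1265.6 cm⁴.
Hole 1 (subtracted): ⌀0.8, A = 0.50265 cm², x = 3 cm, Ī = 0.020106 cm⁴.
Hole 2 (subtracted): ⌀0.8, A = 0.50265 cm², x = 6 cm, Ī = 0.020106 cm⁴.
Hole 3 (subtracted): ⌀0.8, A = 0.50265 cm², x = 9 cm, Ī = 0.020106 cm⁴.
Hole 4 (subtracted): ⌀0.8, A = 0.50265 cm², x = 12 cm, Ī = 0.020106 cm⁴.
By symmetry the centroid is at mid-width, x̄ = 7.5 cm.
Transfer each piece to the centroidal y-axis using Ī + A·d² with d = x − 7.5:
  plate: d = 0 cm → contributes +1265.6 cm⁴
  hole 1: d = -4.5 cm → contributes −10.199 cm⁴
  hole 2: d = -1.5 cm → contributes −1.1511 cm⁴
  hole 3: d = 1.5 cm → contributes −1.1511 cm⁴
  hole 4: d = 4.5 cm → contributes −10.199 cm⁴
Total I = 1242.9 cm⁴.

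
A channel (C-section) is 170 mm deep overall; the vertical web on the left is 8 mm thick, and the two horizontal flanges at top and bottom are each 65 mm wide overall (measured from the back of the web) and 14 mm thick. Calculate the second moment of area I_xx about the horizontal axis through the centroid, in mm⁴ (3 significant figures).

Split into non-overlapping primitives; take the origin at the lower-left of the bounding box.
Web: 8 × 170, A = 1 360 mm², y = 85 mm, Ī = 3 275 333 mm⁴.
Top flange (beyond web): 57 × 14, A = 798 mm², y = 163 mm, Ī = 13 034 mm⁴.
Bottom flange (beyond web): 57 × 14, A = 798 mm², y = 7 mm, Ī = 13 034 mm⁴.
By symmetry the centroid is at mid-height, ȳ = 85 mm.
Transfer each piece to the horizontal axis through the centroid using Ī + A·d² with d = y − 85:
  web: d = 0 mm → contributes +3 275 333 mm⁴
  top flange (beyond web): d = 78 mm → contributes +4 868 066 mm⁴
  bottom flange (beyond web): d = -78 mm → contributes +4 868 066 mm⁴
Total I = 13 011 465 mm⁴.

I_xx ≈ 1.30 × 10⁷ mm⁴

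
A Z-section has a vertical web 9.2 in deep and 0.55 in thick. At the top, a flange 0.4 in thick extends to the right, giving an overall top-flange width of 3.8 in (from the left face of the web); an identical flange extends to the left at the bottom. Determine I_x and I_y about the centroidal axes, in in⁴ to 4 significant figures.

Decompose the section into non-overlapping parts with the origin at the bottom-left of its bounding rectangle.
Web: 0.55 × 9.2, A = 5.06 in², y = 4.6 in, Ī = 35.6899 in⁴.
Top flange (beyond web): 3.25 × 0.4, A = 1.3 in², y = 9 in, Ī = 0.0173333 in⁴.
Bottom flange (beyond web): 3.25 × 0.4, A = 1.3 in², y = 0.2 in, Ī = 0.0173333 in⁴.
Centroid: ȳ = ΣA·y / ΣA = 4.6 in.
Transfer each piece to the centroidal x-axis using Ī + A·d² with d = y − 4.6:
  web: d = 0 in → contributes +35.6899 in⁴
  top flange (beyond web): d = 4.4 in → contributes +25.1853 in⁴
  bottom flange (beyond web): d = -4.4 in → contributes +25.1853 in⁴
Total I = 86.0605 in⁴.
For the y-axis: x̄ = 3.525 in.
Repeating about the centroidal y-axis gives I_y = 11.8021 in⁴.

I_x ≈ 86.06 in⁴, I_y ≈ 11.80 in⁴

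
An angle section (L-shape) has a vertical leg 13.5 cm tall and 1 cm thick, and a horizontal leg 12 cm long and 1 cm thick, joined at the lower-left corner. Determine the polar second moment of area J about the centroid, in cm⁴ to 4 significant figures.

J ≈ 773.0 cm⁴

Split into non-overlapping primitives; take the origin at the lower-left of the bounding box.
Vertical leg: 1 × 13.5, A = 13.5 cm², y = 6.75 cm, Ī = 205.031 cm⁴.
Horizontal leg (remainder): 11 × 1, A = 11 cm², y = 0.5 cm, Ī = 0.916667 cm⁴.
Centroid: ȳ = ΣA·y / ΣA = 3.94388 cm.
Transfer each piece to the centroidal x-axis using Ī + A·d² with d = y − 3.94388:
  vertical leg: d = 2.80612 cm → contributes +311.335 cm⁴
  horizontal leg (remainder): d = -3.44388 cm → contributes +131.38 cm⁴
Total I = 442.714 cm⁴.
For the y-axis: x̄ = 3.19388 cm.
Repeating about the centroidal y-axis gives I_y = 330.246 cm⁴.
Polar second moment: J = I_x + I_y = 772.96 cm⁴.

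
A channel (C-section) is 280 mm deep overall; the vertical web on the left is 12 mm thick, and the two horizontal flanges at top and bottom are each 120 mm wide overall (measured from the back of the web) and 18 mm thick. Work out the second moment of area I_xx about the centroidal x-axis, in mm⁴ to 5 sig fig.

I_xx ≈ 8.8779 × 10⁷ mm⁴

Split into non-overlapping primitives; take the origin at the lower-left of the bounding box.
Web: 12 × 280, A = 3 360 mm², y = 140 mm, Ī = 21 952 000 mm⁴.
Top flange (beyond web): 108 × 18, A = 1 944 mm², y = 271 mm, Ī = 52 488 mm⁴.
Bottom flange (beyond web): 108 × 18, A = 1 944 mm², y = 9 mm, Ī = 52 488 mm⁴.
By symmetry the centroid is at mid-height, ȳ = 140 mm.
Transfer each piece to the centroidal x-axis using Ī + A·d² with d = y − 140:
  web: d = 0 mm → contributes +21 952 000 mm⁴
  top flange (beyond web): d = 131 mm → contributes +33 413 472 mm⁴
  bottom flange (beyond web): d = -131 mm → contributes +33 413 472 mm⁴
Total I = 88 778 944 mm⁴.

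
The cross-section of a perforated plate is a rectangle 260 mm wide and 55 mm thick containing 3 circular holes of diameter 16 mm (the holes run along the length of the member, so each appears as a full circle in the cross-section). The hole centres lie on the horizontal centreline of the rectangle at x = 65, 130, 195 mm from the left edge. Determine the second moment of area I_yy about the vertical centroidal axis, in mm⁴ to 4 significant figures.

I_yy ≈ 7.885 × 10⁷ mm⁴

Treat the section as a set of non-overlapping primitives; coordinates are from the bounding-box lower-left.
Plate: 260 × 55, A = 14 300 mm², x = 130 mm, Ī = 80 556 667 mm⁴.
Hole 1 (subtracted): ⌀16, A = 201.062 mm², x = 65 mm, Ī = 3216.99 mm⁴.
Hole 2 (subtracted): ⌀16, A = 201.062 mm², x = 130 mm, Ī = 3216.99 mm⁴.
Hole 3 (subtracted): ⌀16, A = 201.062 mm², x = 195 mm, Ī = 3216.99 mm⁴.
By symmetry the centroid is at mid-width, x̄ = 130 mm.
Transfer each piece to the vertical centroidal axis using Ī + A·d² with d = x − 130:
  plate: d = 0 mm → contributes +80 556 667 mm⁴
  hole 1: d = -65 mm → contributes −852 704 mm⁴
  hole 2: d = 0 mm → contributes −3216.99 mm⁴
  hole 3: d = 65 mm → contributes −852 704 mm⁴
Total I = 78 848 042 mm⁴.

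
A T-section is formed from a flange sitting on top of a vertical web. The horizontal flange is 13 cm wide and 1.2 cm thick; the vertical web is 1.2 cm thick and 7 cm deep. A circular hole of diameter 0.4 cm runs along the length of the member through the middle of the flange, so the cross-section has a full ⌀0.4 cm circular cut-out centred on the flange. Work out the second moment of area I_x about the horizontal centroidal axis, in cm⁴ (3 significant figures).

I_x ≈ 128 cm⁴

Decompose the section into non-overlapping parts with the origin at the bottom-left of its bounding rectangle.
Flange: 13 × 1.2, A = 15.6 cm², y = 7.6 cm, Ī = 1.872 cm⁴.
Web: 1.2 × 7, A = 8.4 cm², y = 3.5 cm, Ī = 34.3 cm⁴.
Hole (subtracted): ⌀0.4, A = 0.12566 cm², y = 7.6 cm, Ī = 0.0012566 cm⁴.
Centroid: ȳ = ΣA·y / ΣA = 6.1574 cm.
Transfer each piece to the horizontal centroidal axis using Ī + A·d² with d = y − 6.1574:
  flange: d = 1.4426 cm → contributes +34.335 cm⁴
  web: d = -2.6574 cm → contributes +93.621 cm⁴
  hole: d = 1.4426 cm → contributes −0.26276 cm⁴
Total I = 127.69 cm⁴.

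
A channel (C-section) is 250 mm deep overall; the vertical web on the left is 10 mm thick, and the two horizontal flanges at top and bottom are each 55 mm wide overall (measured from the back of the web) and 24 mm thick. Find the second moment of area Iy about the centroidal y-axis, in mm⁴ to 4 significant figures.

Decompose the section into non-overlapping parts with the origin at the bottom-left of its bounding rectangle.
Web: 10 × 250, A = 2 500 mm², x = 5 mm, Ī = 20833.3 mm⁴.
Top flange (beyond web): 45 × 24, A = 1 080 mm², x = 32.5 mm, Ī = 182 250 mm⁴.
Bottom flange (beyond web): 45 × 24, A = 1 080 mm², x = 32.5 mm, Ī = 182 250 mm⁴.
Centroid: x̄ = ΣA·x / ΣA = 17.7468 mm.
Transfer each piece to the centroidal y-axis using Ī + A·d² with d = x − 17.7468:
  web: d = -12.7468 mm → contributes +427 034 mm⁴
  top flange (beyond web): d = 14.7532 mm → contributes +417 320 mm⁴
  bottom flange (beyond web): d = 14.7532 mm → contributes +417 320 mm⁴
Total I = 1 261 675 mm⁴.

Iy ≈ 1.262 × 10⁶ mm⁴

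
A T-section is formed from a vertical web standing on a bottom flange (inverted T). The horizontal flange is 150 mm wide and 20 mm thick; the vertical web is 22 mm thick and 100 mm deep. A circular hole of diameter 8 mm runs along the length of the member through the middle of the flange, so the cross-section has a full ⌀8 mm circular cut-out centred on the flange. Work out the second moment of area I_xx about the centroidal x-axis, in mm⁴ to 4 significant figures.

Split into non-overlapping primitives; take the origin at the lower-left of the bounding box.
Flange: 150 × 20, A = 3 000 mm², y = 10 mm, Ī = 100 000 mm⁴.
Web: 22 × 100, A = 2 200 mm², y = 70 mm, Ī = 1 833 333 mm⁴.
Hole (subtracted): ⌀8, A = 50.2655 mm², y = 10 mm, Ī = 201.062 mm⁴.
Centroid: ȳ = ΣA·y / ΣA = 35.6324 mm.
Transfer each piece to the centroidal x-axis using Ī + A·d² with d = y − 35.6324:
  flange: d = -25.6324 mm → contributes +2 071 058 mm⁴
  web: d = 34.3676 mm → contributes +4 431 825 mm⁴
  hole: d = -25.6324 mm → contributes −33226.5 mm⁴
Total I = 6 469 657 mm⁴.

I_xx ≈ 6.470 × 10⁶ mm⁴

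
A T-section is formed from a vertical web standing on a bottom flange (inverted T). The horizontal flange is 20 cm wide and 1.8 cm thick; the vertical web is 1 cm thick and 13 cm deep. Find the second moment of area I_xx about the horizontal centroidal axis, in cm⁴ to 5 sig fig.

Treat the section as a set of non-overlapping primitives; coordinates are from the bounding-box lower-left.
Flange: 20 × 1.8, A = 36 cm², y = 0.9 cm, Ī = 9.72 cm⁴.
Web: 1 × 13, A = 13 cm², y = 8.3 cm, Ī = 183.0833 cm⁴.
Centroid: ȳ = ΣA·y / ΣA = 2.863265 cm.
Transfer each piece to the horizontal centroidal axis using Ī + A·d² with d = y − 2.863265:
  flange: d = -1.963265 cm → contributes +148.4788 cm⁴
  web: d = 5.436735 cm → contributes +567.3384 cm⁴
Total I = 715.8172 cm⁴.

I_xx ≈ 715.82 cm⁴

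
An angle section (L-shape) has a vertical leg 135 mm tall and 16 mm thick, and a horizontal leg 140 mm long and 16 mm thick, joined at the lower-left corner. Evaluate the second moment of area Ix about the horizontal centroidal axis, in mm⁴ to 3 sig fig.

Ix ≈ 6.98 × 10⁶ mm⁴

Break the section into simple shapes (no overlaps), measuring from the bottom-left corner of the bounding box.
Vertical leg: 16 × 135, A = 2 160 mm², y = 67.5 mm, Ī = 3 280 500 mm⁴.
Horizontal leg (remainder): 124 × 16, A = 1 984 mm², y = 8 mm, Ī = 42 325 mm⁴.
Centroid: ȳ = ΣA·y / ΣA = 39.014 mm.
Transfer each piece to the horizontal centroidal axis using Ī + A·d² with d = y − 39.014:
  vertical leg: d = 28.486 mm → contributes +5 033 297 mm⁴
  horizontal leg (remainder): d = -31.014 mm → contributes +1 950 612 mm⁴
Total I = 6 983 909 mm⁴.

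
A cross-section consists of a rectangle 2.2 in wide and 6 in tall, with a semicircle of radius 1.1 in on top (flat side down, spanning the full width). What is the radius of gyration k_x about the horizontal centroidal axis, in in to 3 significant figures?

Decompose the section into non-overlapping parts with the origin at the bottom-left of its bounding rectangle.
Rectangular body: 2.2 × 6, A = 13.2 in², y = 3 in, Ī = 39.6 in⁴.
Semicircular cap: semicircle r = 1.1, A = 1.9007 in², y = 6.4669 in, Ī = 0.1607 in⁴.
Centroid: ȳ = ΣA·y / ΣA = 3.4364 in.
Transfer each piece to the horizontal centroidal axis using Ī + A·d² with d = y − 3.4364:
  rectangular body: d = -0.43636 in → contributes +42.113 in⁴
  semicircular cap: d = 3.0305 in → contributes +17.616 in⁴
Total I = 59.73 in⁴.
Radius of gyration: k = √(I/A) = √(59.73 / 15.101) = 1.9888 in.

k_x ≈ 1.99 in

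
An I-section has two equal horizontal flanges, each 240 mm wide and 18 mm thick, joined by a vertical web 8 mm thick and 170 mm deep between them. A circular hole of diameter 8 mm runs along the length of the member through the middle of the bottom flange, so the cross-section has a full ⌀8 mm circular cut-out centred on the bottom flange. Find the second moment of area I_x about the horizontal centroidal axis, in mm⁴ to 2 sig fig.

I_x ≈ 7.9 × 10⁷ mm⁴

Break the section into simple shapes (no overlaps), measuring from the bottom-left corner of the bounding box.
Bottom flange: 240 × 18, A = 4 320 mm², y = 9 mm, Ī = 116 640 mm⁴.
Web: 8 × 170, A = 1 360 mm², y = 103 mm, Ī = 3 275 333 mm⁴.
Top flange: 240 × 18, A = 4 320 mm², y = 197 mm, Ī = 116 640 mm⁴.
Hole (subtracted): ⌀8, A = 50.27 mm², y = 9 mm, Ī = 201.1 mm⁴.
Centroid: ȳ = ΣA·y / ΣA = 103.5 mm.
Transfer each piece to the horizontal centroidal axis using Ī + A·d² with d = y − 103.5:
  bottom flange: d = -94.47 mm → contributes +38 674 815 mm⁴
  web: d = -0.4749 mm → contributes +3 275 640 mm⁴
  top flange: d = 93.53 mm → contributes +37 903 454 mm⁴
  hole: d = -94.47 mm → contributes −448 846 mm⁴
Total I = 79 405 063 mm⁴.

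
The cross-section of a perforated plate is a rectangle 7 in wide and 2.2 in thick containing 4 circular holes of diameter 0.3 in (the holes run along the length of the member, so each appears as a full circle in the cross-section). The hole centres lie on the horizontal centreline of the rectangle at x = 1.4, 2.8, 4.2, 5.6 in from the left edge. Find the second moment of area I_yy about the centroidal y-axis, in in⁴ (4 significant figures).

Break the section into simple shapes (no overlaps), measuring from the bottom-left corner of the bounding box.
Plate: 7 × 2.2, A = 15.4 in², x = 3.5 in, Ī = 62.8833 in⁴.
Hole 1 (subtracted): ⌀0.3, A = 0.0706858 in², x = 1.4 in, Ī = 0.000397608 in⁴.
Hole 2 (subtracted): ⌀0.3, A = 0.0706858 in², x = 2.8 in, Ī = 0.000397608 in⁴.
Hole 3 (subtracted): ⌀0.3, A = 0.0706858 in², x = 4.2 in, Ī = 0.000397608 in⁴.
Hole 4 (subtracted): ⌀0.3, A = 0.0706858 in², x = 5.6 in, Ī = 0.000397608 in⁴.
By symmetry the centroid is at mid-width, x̄ = 3.5 in.
Transfer each piece to the centroidal y-axis using Ī + A·d² with d = x − 3.5:
  plate: d = 0 in → contributes +62.8833 in⁴
  hole 1: d = -2.1 in → contributes −0.312122 in⁴
  hole 2: d = -0.7 in → contributes −0.0350337 in⁴
  hole 3: d = 0.7 in → contributes −0.0350337 in⁴
  hole 4: d = 2.1 in → contributes −0.312122 in⁴
Total I = 62.189 in⁴.

I_yy ≈ 62.19 in⁴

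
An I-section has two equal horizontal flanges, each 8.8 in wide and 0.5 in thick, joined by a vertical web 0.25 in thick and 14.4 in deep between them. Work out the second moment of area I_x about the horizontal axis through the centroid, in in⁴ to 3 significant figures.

I_x ≈ 551 in⁴

Decompose the section into non-overlapping parts with the origin at the bottom-left of its bounding rectangle.
Bottom flange: 8.8 × 0.5, A = 4.4 in², y = 0.25 in, Ī = 0.091667 in⁴.
Web: 0.25 × 14.4, A = 3.6 in², y = 7.7 in, Ī = 62.208 in⁴.
Top flange: 8.8 × 0.5, A = 4.4 in², y = 15.15 in, Ī = 0.091667 in⁴.
By symmetry the centroid is at mid-height, ȳ = 7.7 in.
Transfer each piece to the horizontal axis through the centroid using Ī + A·d² with d = y − 7.7:
  bottom flange: d = -7.45 in → contributes +244.3 in⁴
  web: d = 0 in → contributes +62.208 in⁴
  top flange: d = 7.45 in → contributes +244.3 in⁴
Total I = 550.81 in⁴.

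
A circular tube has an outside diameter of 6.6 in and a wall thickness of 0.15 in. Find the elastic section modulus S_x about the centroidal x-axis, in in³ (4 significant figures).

Decompose the section into non-overlapping parts with the origin at the bottom-left of its bounding rectangle.
Outer circle: ⌀6.6, A = 34.2119 in², y = 3.3 in, Ī = 93.142 in⁴.
Bore (subtracted): ⌀6.3, A = 31.1725 in², y = 3.3 in, Ī = 77.3272 in⁴.
By symmetry the centroid is at mid-height, ȳ = 3.3 in.
All pieces are centred on the centroidal x-axis, so I = ΣĪ (holes subtracted) = 15.8149 in⁴.
Extreme fibre distance c = 3.3 in; S = I/c = 4.79238 in³.

S_x ≈ 4.792 in³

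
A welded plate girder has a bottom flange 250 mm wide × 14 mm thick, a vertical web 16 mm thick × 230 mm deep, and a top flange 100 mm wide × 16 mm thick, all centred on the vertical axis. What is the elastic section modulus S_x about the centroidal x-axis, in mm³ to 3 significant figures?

Decompose the section into non-overlapping parts with the origin at the bottom-left of its bounding rectangle.
Bottom plate: 250 × 14, A = 3 500 mm², y = 7 mm, Ī = 57 167 mm⁴.
Web plate: 16 × 230, A = 3 680 mm², y = 129 mm, Ī = 16 222 667 mm⁴.
Top plate: 100 × 16, A = 1 600 mm², y = 252 mm, Ī = 34 133 mm⁴.
Centroid: ȳ = ΣA·y / ΣA = 102.78 mm.
Transfer each piece to the centroidal x-axis using Ī + A·d² with d = y − 102.78:
  bottom plate: d = -95.781 mm → contributes +32 166 382 mm⁴
  web plate: d = 26.219 mm → contributes +18 752 369 mm⁴
  top plate: d = 149.22 mm → contributes +35 660 076 mm⁴
Total I = 86 578 827 mm⁴.
Extreme fibre distance c = 157.22 mm; S = I/c = 550 690 mm³.

S_x ≈ 5.51 × 10⁵ mm³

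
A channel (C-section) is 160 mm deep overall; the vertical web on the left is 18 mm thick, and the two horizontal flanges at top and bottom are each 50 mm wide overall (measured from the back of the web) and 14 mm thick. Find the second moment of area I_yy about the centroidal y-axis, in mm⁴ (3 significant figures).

I_yy ≈ 5.81 × 10⁵ mm⁴

Break the section into simple shapes (no overlaps), measuring from the bottom-left corner of the bounding box.
Web: 18 × 160, A = 2 880 mm², x = 9 mm, Ī = 77 760 mm⁴.
Top flange (beyond web): 32 × 14, A = 448 mm², x = 34 mm, Ī = 38 229 mm⁴.
Bottom flange (beyond web): 32 × 14, A = 448 mm², x = 34 mm, Ī = 38 229 mm⁴.
Centroid: x̄ = ΣA·x / ΣA = 14.932 mm.
Transfer each piece to the centroidal y-axis using Ī + A·d² with d = x − 14.932:
  web: d = -5.9322 mm → contributes +179 110 mm⁴
  top flange (beyond web): d = 19.068 mm → contributes +201 114 mm⁴
  bottom flange (beyond web): d = 19.068 mm → contributes +201 114 mm⁴
Total I = 581 337 mm⁴.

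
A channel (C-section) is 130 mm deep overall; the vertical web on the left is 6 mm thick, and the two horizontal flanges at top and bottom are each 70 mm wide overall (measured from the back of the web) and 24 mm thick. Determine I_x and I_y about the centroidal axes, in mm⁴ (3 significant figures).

Break the section into simple shapes (no overlaps), measuring from the bottom-left corner of the bounding box.
Web: 6 × 130, A = 780 mm², y = 65 mm, Ī = 1 098 500 mm⁴.
Top flange (beyond web): 64 × 24, A = 1 536 mm², y = 118 mm, Ī = 73 728 mm⁴.
Bottom flange (beyond web): 64 × 24, A = 1 536 mm², y = 12 mm, Ī = 73 728 mm⁴.
By symmetry the centroid is at mid-height, ȳ = 65 mm.
Transfer each piece to the centroidal x-axis using Ī + A·d² with d = y − 65:
  web: d = 0 mm → contributes +1 098 500 mm⁴
  top flange (beyond web): d = 53 mm → contributes +4 388 352 mm⁴
  bottom flange (beyond web): d = -53 mm → contributes +4 388 352 mm⁴
Total I = 9 875 204 mm⁴.
For the y-axis: x̄ = 30.913 mm.
Repeating about the centroidal y-axis gives I_y = 1 812 935 mm⁴.

I_x ≈ 9.88 × 10⁶ mm⁴, I_y ≈ 1.81 × 10⁶ mm⁴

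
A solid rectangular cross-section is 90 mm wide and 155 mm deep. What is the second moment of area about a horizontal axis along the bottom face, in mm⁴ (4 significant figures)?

I_base ≈ 1.117 × 10⁸ mm⁴

The section: 90 × 155, A = 13 950 mm², y = 77.5 mm, Ī = 27 929 063 mm⁴.
Transfer it to the bottom edge using Ī + A·d² with d = y − 0:
  the section: d = 77.5 mm → contributes +111 716 250 mm⁴
Total I = 111 716 250 mm⁴.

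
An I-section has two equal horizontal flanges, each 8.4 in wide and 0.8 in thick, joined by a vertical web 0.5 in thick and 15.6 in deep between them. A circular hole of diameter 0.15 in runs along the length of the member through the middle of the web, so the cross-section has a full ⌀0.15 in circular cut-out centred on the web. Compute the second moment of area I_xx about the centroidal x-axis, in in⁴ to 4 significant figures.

I_xx ≈ 1063 in⁴

Split into non-overlapping primitives; take the origin at the lower-left of the bounding box.
Bottom flange: 8.4 × 0.8, A = 6.72 in², y = 0.4 in, Ī = 0.3584 in⁴.
Web: 0.5 × 15.6, A = 7.8 in², y = 8.6 in, Ī = 158.184 in⁴.
Top flange: 8.4 × 0.8, A = 6.72 in², y = 16.8 in, Ī = 0.3584 in⁴.
Hole (subtracted): ⌀0.15, A = 0.0176715 in², y = 8.6 in, Ī = 0.0000248505 in⁴.
By symmetry the centroid is at mid-height, ȳ = 8.6 in.
Transfer each piece to the centroidal x-axis using Ī + A·d² with d = y − 8.6:
  bottom flange: d = -8.2 in → contributes +452.211 in⁴
  web: d = 0 in → contributes +158.184 in⁴
  top flange: d = 8.2 in → contributes +452.211 in⁴
  hole: d = 0 in → contributes −0.0000248505 in⁴
Total I = 1062.61 in⁴.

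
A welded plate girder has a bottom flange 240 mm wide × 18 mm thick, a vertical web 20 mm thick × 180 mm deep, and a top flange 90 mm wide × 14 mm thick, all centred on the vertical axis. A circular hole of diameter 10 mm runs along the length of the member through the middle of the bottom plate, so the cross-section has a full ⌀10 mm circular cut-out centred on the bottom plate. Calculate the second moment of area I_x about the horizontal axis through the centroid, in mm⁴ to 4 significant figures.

Split into non-overlapping primitives; take the origin at the lower-left of the bounding box.
Bottom plate: 240 × 18, A = 4 320 mm², y = 9 mm, Ī = 116 640 mm⁴.
Web plate: 20 × 180, A = 3 600 mm², y = 108 mm, Ī = 9 720 000 mm⁴.
Top plate: 90 × 14, A = 1 260 mm², y = 205 mm, Ī = 20 580 mm⁴.
Hole (subtracted): ⌀10, A = 78.5398 mm², y = 9 mm, Ī = 490.874 mm⁴.
Centroid: ȳ = ΣA·y / ΣA = 75.2927 mm.
Transfer each piece to the horizontal axis through the centroid using Ī + A·d² with d = y − 75.2927:
  bottom plate: d = -66.2927 mm → contributes +19 101 816 mm⁴
  web plate: d = 32.7073 mm → contributes +13 571 172 mm⁴
  top plate: d = 129.707 mm → contributes +21 218 813 mm⁴
  hole: d = -66.2927 mm → contributes −345 651 mm⁴
Total I = 53 546 150 mm⁴.

I_x ≈ 5.355 × 10⁷ mm⁴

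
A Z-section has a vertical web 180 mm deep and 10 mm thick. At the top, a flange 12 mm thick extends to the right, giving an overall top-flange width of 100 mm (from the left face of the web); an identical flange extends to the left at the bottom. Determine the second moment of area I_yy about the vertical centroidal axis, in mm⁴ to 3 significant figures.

I_yy ≈ 6.87 × 10⁶ mm⁴

Treat the section as a set of non-overlapping primitives; coordinates are from the bounding-box lower-left.
Web: 10 × 180, A = 1 800 mm², x = 95 mm, Ī = 15 000 mm⁴.
Top flange (beyond web): 90 × 12, A = 1 080 mm², x = 145 mm, Ī = 729 000 mm⁴.
Bottom flange (beyond web): 90 × 12, A = 1 080 mm², x = 45 mm, Ī = 729 000 mm⁴.
Centroid: x̄ = ΣA·x / ΣA = 95 mm.
Transfer each piece to the vertical centroidal axis using Ī + A·d² with d = x − 95:
  web: d = 0 mm → contributes +15 000 mm⁴
  top flange (beyond web): d = 50 mm → contributes +3 429 000 mm⁴
  bottom flange (beyond web): d = -50 mm → contributes +3 429 000 mm⁴
Total I = 6 873 000 mm⁴.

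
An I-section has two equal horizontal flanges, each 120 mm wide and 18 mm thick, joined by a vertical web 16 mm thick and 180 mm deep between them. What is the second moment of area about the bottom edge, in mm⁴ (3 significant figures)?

Decompose the section into non-overlapping parts with the origin at the bottom-left of its bounding rectangle.
Bottom flange: 120 × 18, A = 2 160 mm², y = 9 mm, Ī = 58 320 mm⁴.
Web: 16 × 180, A = 2 880 mm², y = 108 mm, Ī = 7 776 000 mm⁴.
Top flange: 120 × 18, A = 2 160 mm², y = 207 mm, Ī = 58 320 mm⁴.
Transfer each piece to the bottom edge using Ī + A·d² with d = y − 0:
  bottom flange: d = 9 mm → contributes +233 280 mm⁴
  web: d = 108 mm → contributes +41 368 320 mm⁴
  top flange: d = 207 mm → contributes +92 612 160 mm⁴
Total I = 134 213 760 mm⁴.

I_base ≈ 1.34 × 10⁸ mm⁴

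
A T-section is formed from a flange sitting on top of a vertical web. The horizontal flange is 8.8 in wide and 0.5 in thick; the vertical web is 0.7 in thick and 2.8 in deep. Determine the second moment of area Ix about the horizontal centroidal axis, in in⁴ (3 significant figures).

Decompose the section into non-overlapping parts with the origin at the bottom-left of its bounding rectangle.
Flange: 8.8 × 0.5, A = 4.4 in², y = 3.05 in, Ī = 0.091667 in⁴.
Web: 0.7 × 2.8, A = 1.96 in², y = 1.4 in, Ī = 1.2805 in⁴.
Centroid: ȳ = ΣA·y / ΣA = 2.5415 in.
Transfer each piece to the horizontal centroidal axis using Ī + A·d² with d = y − 2.5415:
  flange: d = 0.50849 in → contributes +1.2293 in⁴
  web: d = -1.1415 in → contributes +3.8345 in⁴
Total I = 5.0638 in⁴.

Ix ≈ 5.06 in⁴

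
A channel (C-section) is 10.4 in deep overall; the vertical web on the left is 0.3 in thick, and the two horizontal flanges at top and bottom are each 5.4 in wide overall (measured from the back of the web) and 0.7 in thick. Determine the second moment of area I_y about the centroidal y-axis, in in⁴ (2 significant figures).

I_y ≈ 31 in⁴

Break the section into simple shapes (no overlaps), measuring from the bottom-left corner of the bounding box.
Web: 0.3 × 10.4, A = 3.12 in², x = 0.15 in, Ī = 0.0234 in⁴.
Top flange (beyond web): 5.1 × 0.7, A = 3.57 in², x = 2.85 in, Ī = 7.738 in⁴.
Bottom flange (beyond web): 5.1 × 0.7, A = 3.57 in², x = 2.85 in, Ī = 7.738 in⁴.
Centroid: x̄ = ΣA·x / ΣA = 2.029 in.
Transfer each piece to the centroidal y-axis using Ī + A·d² with d = x − 2.029:
  web: d = -1.879 in → contributes +11.04 in⁴
  top flange (beyond web): d = 0.8211 in → contributes +10.14 in⁴
  bottom flange (beyond web): d = 0.8211 in → contributes +10.14 in⁴
Total I = 31.33 in⁴.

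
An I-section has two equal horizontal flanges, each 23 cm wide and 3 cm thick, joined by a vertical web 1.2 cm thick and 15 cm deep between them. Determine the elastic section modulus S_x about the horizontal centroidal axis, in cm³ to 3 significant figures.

Decompose the section into non-overlapping parts with the origin at the bottom-left of its bounding rectangle.
Bottom flange: 23 × 3, A = 69 cm², y = 1.5 cm, Ī = 51.75 cm⁴.
Web: 1.2 × 15, A = 18 cm², y = 10.5 cm, Ī = 337.5 cm⁴.
Top flange: 23 × 3, A = 69 cm², y = 19.5 cm, Ī = 51.75 cm⁴.
By symmetry the centroid is at mid-height, ȳ = 10.5 cm.
Transfer each piece to the horizontal centroidal axis using Ī + A·d² with d = y − 10.5:
  bottom flange: d = -9 cm → contributes +5640.8 cm⁴
  web: d = 0 cm → contributes +337.5 cm⁴
  top flange: d = 9 cm → contributes +5640.8 cm⁴
Total I = 11 619 cm⁴.
Extreme fibre distance c = 10.5 cm; S = I/c = 1106.6 cm³.

S_x ≈ 1110 cm³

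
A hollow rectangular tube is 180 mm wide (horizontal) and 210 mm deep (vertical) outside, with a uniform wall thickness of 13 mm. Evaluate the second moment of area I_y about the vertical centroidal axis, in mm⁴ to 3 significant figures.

I_y ≈ 4.61 × 10⁷ mm⁴

Break the section into simple shapes (no overlaps), measuring from the bottom-left corner of the bounding box.
Outer rectangle: 180 × 210, A = 37 800 mm², x = 90 mm, Ī = 102 060 000 mm⁴.
Inner void (subtracted): 154 × 184, A = 28 336 mm², x = 90 mm, Ī = 56 001 381 mm⁴.
By symmetry the centroid is at mid-width, x̄ = 90 mm.
All pieces are centred on the vertical centroidal axis, so I = ΣĪ (holes subtracted) = 46 058 619 mm⁴.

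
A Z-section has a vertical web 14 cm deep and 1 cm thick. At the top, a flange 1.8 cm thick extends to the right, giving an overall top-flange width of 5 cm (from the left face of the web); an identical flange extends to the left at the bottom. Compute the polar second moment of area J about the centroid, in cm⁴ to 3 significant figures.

J ≈ 879 cm⁴

Treat the section as a set of non-overlapping primitives; coordinates are from the bounding-box lower-left.
Web: 1 × 14, A = 14 cm², y = 7 cm, Ī = 228.67 cm⁴.
Top flange (beyond web): 4 × 1.8, A = 7.2 cm², y = 13.1 cm, Ī = 1.944 cm⁴.
Bottom flange (beyond web): 4 × 1.8, A = 7.2 cm², y = 0.9 cm, Ī = 1.944 cm⁴.
Centroid: ȳ = ΣA·y / ΣA = 7 cm.
Transfer each piece to the centroidal x-axis using Ī + A·d² with d = y − 7:
  web: d = 0 cm → contributes +228.67 cm⁴
  top flange (beyond web): d = 6.1 cm → contributes +269.86 cm⁴
  bottom flange (beyond web): d = -6.1 cm → contributes +269.86 cm⁴
Total I = 768.38 cm⁴.
For the y-axis: x̄ = 4.5 cm.
Repeating about the centroidal y-axis gives I_y = 110.37 cm⁴.
Polar second moment: J = I_x + I_y = 878.75 cm⁴.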